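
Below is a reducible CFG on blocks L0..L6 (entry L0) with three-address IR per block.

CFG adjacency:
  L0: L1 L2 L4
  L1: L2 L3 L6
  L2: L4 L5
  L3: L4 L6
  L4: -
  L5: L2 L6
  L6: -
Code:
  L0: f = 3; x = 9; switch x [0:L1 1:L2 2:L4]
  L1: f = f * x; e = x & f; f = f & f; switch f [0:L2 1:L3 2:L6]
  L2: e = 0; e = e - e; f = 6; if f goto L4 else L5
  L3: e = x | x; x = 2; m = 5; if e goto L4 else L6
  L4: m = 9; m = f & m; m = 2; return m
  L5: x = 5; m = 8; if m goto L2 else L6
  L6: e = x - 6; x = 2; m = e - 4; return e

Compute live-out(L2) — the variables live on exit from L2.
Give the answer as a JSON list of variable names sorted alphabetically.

def/use:
  L0: {f,x} / ∅
  L1: {e,f} / {f,x}
  L2: {e,f} / ∅
  L3: {e,m,x} / {x}
  L4: {m} / {f}
  L5: {m,x} / ∅
  L6: {e,m,x} / {x}

Live sets:
  live L0: ∅→{f,x}
  live L1: {f,x}→{f,x}
  live L2: ∅→{f}
  live L3: {f,x}→{f,x}
  live L4: {f}→∅
  live L5: ∅→{x}
  live L6: {x}→∅

live-out(L2) = ["f"]

Answer: ["f"]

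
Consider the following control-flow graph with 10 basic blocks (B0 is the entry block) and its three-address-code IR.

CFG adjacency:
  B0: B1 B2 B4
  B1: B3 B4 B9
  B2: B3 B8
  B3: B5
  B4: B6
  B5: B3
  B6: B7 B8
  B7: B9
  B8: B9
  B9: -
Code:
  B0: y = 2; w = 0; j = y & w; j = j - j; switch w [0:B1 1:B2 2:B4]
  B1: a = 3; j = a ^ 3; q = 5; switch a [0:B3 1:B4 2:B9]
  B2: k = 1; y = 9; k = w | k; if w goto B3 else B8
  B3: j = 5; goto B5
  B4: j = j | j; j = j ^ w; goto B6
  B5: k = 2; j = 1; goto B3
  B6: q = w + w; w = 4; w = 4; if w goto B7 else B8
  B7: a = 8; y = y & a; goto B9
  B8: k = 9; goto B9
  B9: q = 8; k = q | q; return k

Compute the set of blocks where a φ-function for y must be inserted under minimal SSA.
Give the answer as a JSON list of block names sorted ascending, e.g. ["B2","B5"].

idom tree: B1←B0 B2←B0 B3←B0 B4←B0 B5←B3 B6←B4 B7←B6 B8←B0 B9←B0
Dom∩ at merges:
  B3: preds {B1,B2,B5}: {B0,B1} ∩ {B0,B2} ∩ {B0,B3,B5} = {B0}; idom=B0
  B4: preds {B0,B1}: {B0} ∩ {B0,B1} = {B0}; idom=B0
  B8: preds {B2,B6}: {B0,B2} ∩ {B0,B4,B6} = {B0}; idom=B0
  B9: preds {B1,B7,B8}: {B0,B1} ∩ {B0,B4,B6,B7} ∩ {B0,B8} = {B0}; idom=B0

Frontier:
  join B3 pred B1: B1 stop@B0
  join B3 pred B2: B2 stop@B0
  join B3 pred B5: B5→B3 stop@B0
  join B4 pred B0: · stop@B0
  join B4 pred B1: B1 stop@B0
  join B8 pred B2: B2 stop@B0
  join B8 pred B6: B6→B4 stop@B0
  join B9 pred B1: B1 stop@B0
  join B9 pred B7: B7→B6→B4 stop@B0
  join B9 pred B8: B8 stop@B0
  B0: DF=∅
  B1: DF={B3,B4,B9}
  B2: DF={B3,B8}
  B3: DF={B3}
  B4: DF={B8,B9}
  B5: DF={B3}
  B6: DF={B8,B9}
  B7: DF={B9}
  B8: DF={B9}
  B9: DF=∅

φ for y: defs {B0,B2,B7}
  DF⁺ = {B3,B8,B9}

Answer: ["B3", "B8", "B9"]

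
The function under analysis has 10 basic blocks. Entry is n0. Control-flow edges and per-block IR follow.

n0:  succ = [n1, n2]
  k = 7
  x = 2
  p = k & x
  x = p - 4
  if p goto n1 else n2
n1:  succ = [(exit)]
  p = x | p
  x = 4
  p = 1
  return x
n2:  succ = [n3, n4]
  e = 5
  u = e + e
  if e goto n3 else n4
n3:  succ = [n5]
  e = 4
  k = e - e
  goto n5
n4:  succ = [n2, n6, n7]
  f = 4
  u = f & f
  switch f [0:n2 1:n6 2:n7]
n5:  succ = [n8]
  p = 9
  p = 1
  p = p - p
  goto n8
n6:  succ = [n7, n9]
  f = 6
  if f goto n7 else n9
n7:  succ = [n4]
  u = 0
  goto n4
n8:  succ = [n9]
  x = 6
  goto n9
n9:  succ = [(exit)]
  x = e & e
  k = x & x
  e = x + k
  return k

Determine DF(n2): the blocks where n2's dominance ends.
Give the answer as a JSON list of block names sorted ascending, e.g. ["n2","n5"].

idom tree: n1←n0 n2←n0 n3←n2 n4←n2 n5←n3 n6←n4 n7←n4 n8←n5 n9←n2
Join-block Dom:
  n2: preds {n0,n4}: {n0} ∩ {n0,n2,n4} = {n0}; idom=n0
  n4: preds {n2,n7}: {n0,n2} ∩ {n0,n2,n4,n7} = {n0,n2}; idom=n2
  n7: preds {n4,n6}: {n0,n2,n4} ∩ {n0,n2,n4,n6} = {n0,n2,n4}; idom=n4
  n9: preds {n6,n8}: {n0,n2,n4,n6} ∩ {n0,n2,n3,n5,n8} = {n0,n2}; idom=n2

DF walk-up:
  n2←n0: walk · to n0
  n2←n4: walk n4→n2 to n0
  n4←n2: walk · to n2
  n4←n7: walk n7→n4 to n2
  n7←n4: walk · to n4
  n7←n6: walk n6 to n4
  n9←n6: walk n6→n4 to n2
  n9←n8: walk n8→n5→n3 to n2
  n0: DF=∅
  n1: DF=∅
  n2: DF={n2}
  n3: DF={n9}
  n4: DF={n2,n4,n9}
  n5: DF={n9}
  n6: DF={n7,n9}
  n7: DF={n4}
  n8: DF={n9}
  n9: DF=∅

DF(n2) = ["n2"]

Answer: ["n2"]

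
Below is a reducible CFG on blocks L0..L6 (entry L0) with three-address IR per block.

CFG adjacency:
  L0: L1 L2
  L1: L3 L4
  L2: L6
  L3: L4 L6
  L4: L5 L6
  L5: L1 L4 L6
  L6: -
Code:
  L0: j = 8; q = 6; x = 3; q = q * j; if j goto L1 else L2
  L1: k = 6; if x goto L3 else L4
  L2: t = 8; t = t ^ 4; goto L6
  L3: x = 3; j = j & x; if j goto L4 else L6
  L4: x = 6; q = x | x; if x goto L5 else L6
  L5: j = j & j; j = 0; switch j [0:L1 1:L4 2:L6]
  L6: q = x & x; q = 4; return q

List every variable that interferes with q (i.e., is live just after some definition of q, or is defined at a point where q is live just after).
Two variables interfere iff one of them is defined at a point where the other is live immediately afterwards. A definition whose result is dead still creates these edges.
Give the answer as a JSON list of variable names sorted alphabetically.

Answer: ["j", "x"]

Derivation:
Block summaries:
  L0: {j,q,x} / ∅
  L1: {k} / {x}
  L2: {t} / ∅
  L3: {j,x} / {j}
  L4: {q,x} / ∅
  L5: {j} / {j}
  L6: {q} / {x}

Liveness:
  L0: in=∅ out={j,x}
  L1: in={j,x} out={j}
  L2: in={x} out={x}
  L3: in={j} out={j,x}
  L4: in={j} out={j,x}
  L5: in={j,x} out={j,x}
  L6: in={x} out=∅

Interference:
  j: {k,q,x}
  k: {j,x}
  q: {j,x}
  t: {x}
  x: {j,k,q,t}

N(q) = ["j", "x"]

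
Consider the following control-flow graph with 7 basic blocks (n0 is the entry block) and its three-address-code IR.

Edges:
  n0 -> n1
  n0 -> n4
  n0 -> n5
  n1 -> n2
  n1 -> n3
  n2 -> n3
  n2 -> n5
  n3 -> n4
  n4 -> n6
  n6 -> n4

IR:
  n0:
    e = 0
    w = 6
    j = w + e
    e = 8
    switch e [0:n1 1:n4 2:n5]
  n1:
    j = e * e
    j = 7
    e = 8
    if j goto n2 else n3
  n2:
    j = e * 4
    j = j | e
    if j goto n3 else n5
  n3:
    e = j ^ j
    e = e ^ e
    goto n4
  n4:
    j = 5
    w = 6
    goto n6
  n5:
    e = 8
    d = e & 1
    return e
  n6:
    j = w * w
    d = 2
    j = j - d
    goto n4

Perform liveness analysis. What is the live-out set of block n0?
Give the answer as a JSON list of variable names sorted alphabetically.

Answer: ["e"]

Analysis:
def/use:
  n0 def {e,j,w} use ∅
  n1 def {e,j} use {e}
  n2 def {j} use {e}
  n3 def {e} use {j}
  n4 def {j,w} use ∅
  n5 def {d,e} use ∅
  n6 def {d,j} use {w}

Live sets:
  n0 li=∅ lo={e}
  n1 li={e} lo={e,j}
  n2 li={e} lo={j}
  n3 li={j} lo=∅
  n4 li=∅ lo={w}
  n5 li=∅ lo=∅
  n6 li={w} lo=∅

live-out(n0) = ["e"]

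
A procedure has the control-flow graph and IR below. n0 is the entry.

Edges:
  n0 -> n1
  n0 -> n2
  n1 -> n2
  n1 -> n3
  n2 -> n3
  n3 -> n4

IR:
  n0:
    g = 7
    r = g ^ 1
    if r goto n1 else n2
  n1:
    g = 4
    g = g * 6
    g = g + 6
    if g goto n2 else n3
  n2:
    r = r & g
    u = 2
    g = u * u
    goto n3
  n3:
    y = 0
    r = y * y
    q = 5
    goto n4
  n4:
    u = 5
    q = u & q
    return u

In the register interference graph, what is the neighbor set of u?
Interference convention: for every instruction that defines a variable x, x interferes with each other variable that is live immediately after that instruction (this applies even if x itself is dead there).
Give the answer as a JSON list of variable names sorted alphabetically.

Per-block:
  n0: {g,r} / ∅
  n1: {g} / ∅
  n2: {g,r,u} / {g,r}
  n3: {q,r,y} / ∅
  n4: {q,u} / {q}

Backward fixpoint:
  live n0: ∅→{g,r}
  live n1: {r}→{g,r}
  live n2: {g,r}→∅
  live n3: ∅→{q}
  live n4: {q}→∅

Interfere edges:
  g↔{r}
  q↔{u}
  r↔{g}
  u↔{q}
  y↔∅

N(u) = ["q"]

Answer: ["q"]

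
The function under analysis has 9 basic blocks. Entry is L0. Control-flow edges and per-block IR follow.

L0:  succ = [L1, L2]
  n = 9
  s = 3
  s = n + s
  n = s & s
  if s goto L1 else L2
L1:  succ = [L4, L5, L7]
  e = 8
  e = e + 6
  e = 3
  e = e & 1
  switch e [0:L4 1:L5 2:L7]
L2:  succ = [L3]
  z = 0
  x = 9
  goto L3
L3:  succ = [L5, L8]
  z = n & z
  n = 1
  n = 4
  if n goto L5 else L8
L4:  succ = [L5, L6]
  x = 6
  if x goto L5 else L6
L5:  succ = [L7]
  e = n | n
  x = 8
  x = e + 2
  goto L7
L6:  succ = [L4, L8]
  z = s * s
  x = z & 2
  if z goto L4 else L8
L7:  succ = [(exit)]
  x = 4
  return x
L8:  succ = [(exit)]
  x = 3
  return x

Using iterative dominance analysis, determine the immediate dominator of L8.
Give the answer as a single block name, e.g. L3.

idom tree: L1←L0 L2←L0 L3←L2 L4←L1 L5←L0 L6←L4 L7←L0 L8←L0
Dom∩ at merges:
  L4: preds {L1,L6}: {L0,L1} ∩ {L0,L1,L4,L6} = {L0,L1}; idom=L1
  L5: preds {L1,L3,L4}: {L0,L1} ∩ {L0,L2,L3} ∩ {L0,L1,L4} = {L0}; idom=L0
  L7: preds {L1,L5}: {L0,L1} ∩ {L0,L5} = {L0}; idom=L0
  L8: preds {L3,L6}: {L0,L2,L3} ∩ {L0,L1,L4,L6} = {L0}; idom=L0

idom(L8) = L0

Answer: L0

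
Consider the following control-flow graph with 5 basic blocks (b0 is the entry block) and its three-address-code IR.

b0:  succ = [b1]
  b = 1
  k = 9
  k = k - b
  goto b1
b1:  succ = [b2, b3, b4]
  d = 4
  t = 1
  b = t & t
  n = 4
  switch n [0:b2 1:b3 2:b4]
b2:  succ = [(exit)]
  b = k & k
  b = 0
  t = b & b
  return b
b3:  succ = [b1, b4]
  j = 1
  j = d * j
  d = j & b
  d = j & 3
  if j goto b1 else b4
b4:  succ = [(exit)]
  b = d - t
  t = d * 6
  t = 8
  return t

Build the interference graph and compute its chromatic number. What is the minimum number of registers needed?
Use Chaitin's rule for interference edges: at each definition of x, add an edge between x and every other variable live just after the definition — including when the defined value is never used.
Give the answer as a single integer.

Block summaries:
  b0 def {b,k} use ∅
  b1 def {b,d,n,t} use ∅
  b2 def {b,t} use {k}
  b3 def {d,j} use {b,d}
  b4 def {b,t} use {d,t}

Liveness:
  live b0: ∅→{k}
  live b1: {k}→{b,d,k,t}
  live b2: {k}→∅
  live b3: {b,d,k,t}→{d,k,t}
  live b4: {d,t}→∅

Interfere edges:
  b — {d,j,k,n,t}
  d — {b,j,k,n,t}
  j — {b,d,k,t}
  k — {b,d,j,n,t}
  n — {b,d,k,t}
  t — {b,d,j,k,n}

Chromatic number:
  clique {b,d,j,k,t} ⇒ need ≥ 5
  5-colouring: R0={b}  R1={d}  R2={k}  R3={t}  R4={j,n}
  χ = 5

Answer: 5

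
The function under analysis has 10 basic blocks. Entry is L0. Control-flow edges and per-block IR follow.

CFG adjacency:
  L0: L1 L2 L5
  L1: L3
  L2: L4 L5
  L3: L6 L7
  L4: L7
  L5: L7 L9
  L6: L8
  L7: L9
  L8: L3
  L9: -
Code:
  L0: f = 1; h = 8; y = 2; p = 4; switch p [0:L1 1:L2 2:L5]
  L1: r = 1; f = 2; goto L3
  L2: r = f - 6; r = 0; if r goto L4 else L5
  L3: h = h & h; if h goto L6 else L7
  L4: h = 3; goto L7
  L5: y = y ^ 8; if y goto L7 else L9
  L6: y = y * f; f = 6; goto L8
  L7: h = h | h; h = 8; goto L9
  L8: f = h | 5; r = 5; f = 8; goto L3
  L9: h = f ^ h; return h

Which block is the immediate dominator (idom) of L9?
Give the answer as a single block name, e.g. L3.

idom tree: L1←L0 L2←L0 L3←L1 L4←L2 L5←L0 L6←L3 L7←L0 L8←L6 L9←L0
Join-block Dom:
  L3: preds {L1,L8}: {L0,L1} ∩ {L0,L1,L3,L6,L8} = {L0,L1}; idom=L1
  L5: preds {L0,L2}: {L0} ∩ {L0,L2} = {L0}; idom=L0
  L7: preds {L3,L4,L5}: {L0,L1,L3} ∩ {L0,L2,L4} ∩ {L0,L5} = {L0}; idom=L0
  L9: preds {L5,L7}: {L0,L5} ∩ {L0,L7} = {L0}; idom=L0

idom(L9) = L0

Answer: L0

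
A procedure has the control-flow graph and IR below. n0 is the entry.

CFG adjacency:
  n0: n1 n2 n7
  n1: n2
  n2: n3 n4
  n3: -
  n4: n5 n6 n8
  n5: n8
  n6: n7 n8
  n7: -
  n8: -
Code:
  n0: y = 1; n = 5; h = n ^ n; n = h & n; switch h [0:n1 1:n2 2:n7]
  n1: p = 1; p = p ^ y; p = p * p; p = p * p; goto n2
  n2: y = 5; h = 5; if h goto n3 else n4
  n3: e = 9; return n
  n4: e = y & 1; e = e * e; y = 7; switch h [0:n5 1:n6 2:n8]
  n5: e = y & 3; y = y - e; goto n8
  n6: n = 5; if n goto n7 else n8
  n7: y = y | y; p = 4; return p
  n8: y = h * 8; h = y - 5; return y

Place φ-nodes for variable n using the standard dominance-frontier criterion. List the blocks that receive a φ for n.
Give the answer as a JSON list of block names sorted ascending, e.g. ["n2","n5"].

Answer: ["n7", "n8"]

Working:
idom tree: n1←n0 n2←n0 n3←n2 n4←n2 n5←n4 n6←n4 n7←n0 n8←n4
Join-block Dom:
  n2: preds {n0,n1}: {n0} ∩ {n0,n1} = {n0}; idom=n0
  n7: preds {n0,n6}: {n0} ∩ {n0,n2,n4,n6} = {n0}; idom=n0
  n8: preds {n4,n5,n6}: {n0,n2,n4} ∩ {n0,n2,n4,n5} ∩ {n0,n2,n4,n6} = {n0,n2,n4}; idom=n4

DF walk-up:
  join n2 pred n0: · stop@n0
  join n2 pred n1: n1 stop@n0
  join n7 pred n0: · stop@n0
  join n7 pred n6: n6→n4→n2 stop@n0
  join n8 pred n4: · stop@n4
  join n8 pred n5: n5 stop@n4
  join n8 pred n6: n6 stop@n4
  n0 → ∅
  n1 → {n2}
  n2 → {n7}
  n3 → ∅
  n4 → {n7}
  n5 → {n8}
  n6 → {n7,n8}
  n7 → ∅
  n8 → ∅

φ for n: defs {n0,n6}
  DF⁺ = {n7,n8}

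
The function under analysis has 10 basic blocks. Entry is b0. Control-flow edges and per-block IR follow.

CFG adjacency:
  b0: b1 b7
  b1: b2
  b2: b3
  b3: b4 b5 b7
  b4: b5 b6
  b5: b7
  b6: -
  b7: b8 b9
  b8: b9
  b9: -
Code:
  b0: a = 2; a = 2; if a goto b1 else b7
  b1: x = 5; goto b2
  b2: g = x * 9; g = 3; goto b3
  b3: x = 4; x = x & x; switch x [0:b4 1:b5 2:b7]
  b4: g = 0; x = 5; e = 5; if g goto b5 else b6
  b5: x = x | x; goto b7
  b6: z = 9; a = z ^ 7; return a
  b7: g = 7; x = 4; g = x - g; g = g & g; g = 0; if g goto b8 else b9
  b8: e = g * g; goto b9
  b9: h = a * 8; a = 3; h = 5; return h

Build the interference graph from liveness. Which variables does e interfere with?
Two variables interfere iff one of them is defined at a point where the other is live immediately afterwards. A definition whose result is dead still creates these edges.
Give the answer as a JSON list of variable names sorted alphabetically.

def/use:
  b0: {a} / ∅
  b1: {x} / ∅
  b2: {g} / {x}
  b3: {x} / ∅
  b4: {e,g,x} / ∅
  b5: {x} / {x}
  b6: {a,z} / ∅
  b7: {g,x} / ∅
  b8: {e} / {g}
  b9: {a,h} / {a}

Live sets:
  b0: in=∅ out={a}
  b1: in={a} out={a,x}
  b2: in={a,x} out={a}
  b3: in={a} out={a,x}
  b4: in={a} out={a,x}
  b5: in={a,x} out={a}
  b6: in=∅ out=∅
  b7: in={a} out={a,g}
  b8: in={a,g} out={a}
  b9: in={a} out=∅

Interference:
  a: {e,g,x}
  e: {a,g,x}
  g: {a,e,x}
  h: ∅
  x: {a,e,g}
  z: ∅

N(e) = ["a", "g", "x"]

Answer: ["a", "g", "x"]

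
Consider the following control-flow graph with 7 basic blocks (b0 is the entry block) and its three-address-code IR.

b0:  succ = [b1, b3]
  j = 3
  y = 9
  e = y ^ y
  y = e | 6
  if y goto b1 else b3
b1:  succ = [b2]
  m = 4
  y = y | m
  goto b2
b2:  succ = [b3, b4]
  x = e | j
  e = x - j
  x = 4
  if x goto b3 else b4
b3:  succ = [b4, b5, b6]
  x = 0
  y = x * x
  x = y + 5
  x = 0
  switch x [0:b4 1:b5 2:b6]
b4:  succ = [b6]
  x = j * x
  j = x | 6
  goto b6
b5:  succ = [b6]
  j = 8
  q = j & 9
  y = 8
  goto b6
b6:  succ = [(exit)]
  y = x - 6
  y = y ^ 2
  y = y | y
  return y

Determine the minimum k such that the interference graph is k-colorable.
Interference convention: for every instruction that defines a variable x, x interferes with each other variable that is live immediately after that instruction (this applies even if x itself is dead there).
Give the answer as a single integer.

Block summaries:
  b0: def={e,j,y} ue=∅
  b1: def={m,y} ue={y}
  b2: def={e,x} ue={e,j}
  b3: def={x,y} ue=∅
  b4: def={j,x} ue={j,x}
  b5: def={j,q,y} ue=∅
  b6: def={y} ue={x}

Backward fixpoint:
  b0 li=∅ lo={e,j,y}
  b1 li={e,j,y} lo={e,j}
  b2 li={e,j} lo={j,x}
  b3 li={j} lo={j,x}
  b4 li={j,x} lo={x}
  b5 li={x} lo={x}
  b6 li={x} lo=∅

Interfere edges:
  e — {j,m,y}
  j — {e,m,x,y}
  m — {e,j,y}
  q — {x}
  x — {j,q,y}
  y — {e,j,m,x}

Chromatic number:
  lower bound: {e,j,m,y} mutually conflict ⇒ χ ≥ 4
  4-colouring: R0={j,q}  R1={y}  R2={e,x}  R3={m}
  χ = 4

Answer: 4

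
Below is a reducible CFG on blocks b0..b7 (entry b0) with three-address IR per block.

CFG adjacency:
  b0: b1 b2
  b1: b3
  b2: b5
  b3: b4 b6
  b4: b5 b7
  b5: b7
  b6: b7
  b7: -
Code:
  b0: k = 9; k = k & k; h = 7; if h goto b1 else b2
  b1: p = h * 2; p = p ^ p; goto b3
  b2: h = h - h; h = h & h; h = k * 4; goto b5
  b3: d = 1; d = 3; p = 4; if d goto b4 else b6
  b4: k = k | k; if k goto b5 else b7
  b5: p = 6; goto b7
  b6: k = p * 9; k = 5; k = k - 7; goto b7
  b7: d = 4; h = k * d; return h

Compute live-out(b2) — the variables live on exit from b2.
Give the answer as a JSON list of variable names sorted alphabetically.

def/use:
  b0: {h,k} / ∅
  b1: {p} / {h}
  b2: {h} / {h,k}
  b3: {d,p} / ∅
  b4: {k} / {k}
  b5: {p} / ∅
  b6: {k} / {p}
  b7: {d,h} / {k}

Live sets:
  b0 li=∅ lo={h,k}
  b1 li={h,k} lo={k}
  b2 li={h,k} lo={k}
  b3 li={k} lo={k,p}
  b4 li={k} lo={k}
  b5 li={k} lo={k}
  b6 li={p} lo={k}
  b7 li={k} lo=∅

live-out(b2) = ["k"]

Answer: ["k"]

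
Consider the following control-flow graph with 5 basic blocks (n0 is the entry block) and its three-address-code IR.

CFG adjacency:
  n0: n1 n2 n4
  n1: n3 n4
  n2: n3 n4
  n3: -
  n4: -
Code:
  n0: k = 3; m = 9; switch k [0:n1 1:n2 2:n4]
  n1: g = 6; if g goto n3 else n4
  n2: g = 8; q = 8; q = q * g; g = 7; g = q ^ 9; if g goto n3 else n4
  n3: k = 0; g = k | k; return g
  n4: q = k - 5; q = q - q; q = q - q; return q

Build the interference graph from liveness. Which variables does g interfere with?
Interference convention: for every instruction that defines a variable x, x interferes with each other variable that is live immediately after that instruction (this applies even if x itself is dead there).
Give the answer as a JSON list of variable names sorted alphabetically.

Per-block:
  n0: {k,m} / ∅
  n1: {g} / ∅
  n2: {g,q} / ∅
  n3: {g,k} / ∅
  n4: {q} / {k}

Live sets:
  live n0: ∅→{k}
  live n1: {k}→{k}
  live n2: {k}→{k}
  live n3: ∅→∅
  live n4: {k}→∅

Interfere edges:
  g↔{k,q}
  k↔{g,m,q}
  m↔{k}
  q↔{g,k}

N(g) = ["k", "q"]

Answer: ["k", "q"]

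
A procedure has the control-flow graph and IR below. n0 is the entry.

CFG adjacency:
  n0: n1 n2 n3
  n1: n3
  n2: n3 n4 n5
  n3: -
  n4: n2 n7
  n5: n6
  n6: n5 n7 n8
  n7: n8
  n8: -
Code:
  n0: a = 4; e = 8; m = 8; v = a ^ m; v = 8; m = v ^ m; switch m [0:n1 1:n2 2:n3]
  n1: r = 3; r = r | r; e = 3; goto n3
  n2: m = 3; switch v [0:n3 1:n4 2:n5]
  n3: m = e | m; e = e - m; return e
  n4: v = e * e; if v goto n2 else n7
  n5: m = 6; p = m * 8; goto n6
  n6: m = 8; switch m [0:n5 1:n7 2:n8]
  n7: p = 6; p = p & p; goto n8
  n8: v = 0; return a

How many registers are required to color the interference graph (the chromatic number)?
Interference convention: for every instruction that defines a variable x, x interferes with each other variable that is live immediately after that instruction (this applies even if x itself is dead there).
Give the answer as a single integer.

Per-block:
  n0 def {a,e,m,v} use ∅
  n1 def {e,r} use ∅
  n2 def {m} use {v}
  n3 def {e,m} use {e,m}
  n4 def {v} use {e}
  n5 def {m,p} use ∅
  n6 def {m} use ∅
  n7 def {p} use ∅
  n8 def {v} use {a}

Liveness:
  live n0: ∅→{a,e,m,v}
  live n1: {m}→{e,m}
  live n2: {a,e,v}→{a,e,m}
  live n3: {e,m}→∅
  live n4: {a,e}→{a,e,v}
  live n5: {a}→{a}
  live n6: {a}→{a}
  live n7: {a}→{a}
  live n8: {a}→∅

Conflict graph:
  a — {e,m,p,v}
  e — {a,m,v}
  m — {a,e,r,v}
  p — {a}
  r — {m}
  v — {a,e,m}

Registers:
  lower bound: {a,e,m,v} mutually conflict ⇒ χ ≥ 4
  4-colouring: c0={a,r}  c1={m,p}  c2={e}  c3={v}
  χ = 4

Answer: 4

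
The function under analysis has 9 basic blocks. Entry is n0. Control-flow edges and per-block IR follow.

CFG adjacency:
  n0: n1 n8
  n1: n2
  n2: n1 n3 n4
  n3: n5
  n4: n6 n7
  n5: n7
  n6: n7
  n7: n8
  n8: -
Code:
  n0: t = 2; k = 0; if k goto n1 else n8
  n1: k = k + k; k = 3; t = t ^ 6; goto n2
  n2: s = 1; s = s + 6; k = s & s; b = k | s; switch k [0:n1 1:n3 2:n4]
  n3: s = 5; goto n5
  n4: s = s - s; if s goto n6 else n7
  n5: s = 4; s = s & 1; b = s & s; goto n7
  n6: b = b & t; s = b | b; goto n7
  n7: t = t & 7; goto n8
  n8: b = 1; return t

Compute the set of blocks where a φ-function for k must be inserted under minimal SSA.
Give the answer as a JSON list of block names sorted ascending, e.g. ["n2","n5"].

idom tree: n1←n0 n2←n1 n3←n2 n4←n2 n5←n3 n6←n4 n7←n2 n8←n0
Dom at joins:
  n1: preds {n0,n2}: {n0} ∩ {n0,n1,n2} = {n0}; idom=n0
  n7: preds {n4,n5,n6}: {n0,n1,n2,n4} ∩ {n0,n1,n2,n3,n5} ∩ {n0,n1,n2,n4,n6} = {n0,n1,n2}; idom=n2
  n8: preds {n0,n7}: {n0} ∩ {n0,n1,n2,n7} = {n0}; idom=n0

Frontier:
  n1←n0: walk · to n0
  n1←n2: walk n2→n1 to n0
  n7←n4: walk n4 to n2
  n7←n5: walk n5→n3 to n2
  n7←n6: walk n6→n4 to n2
  n8←n0: walk · to n0
  n8←n7: walk n7→n2→n1 to n0
  n0: DF=∅
  n1: DF={n1,n8}
  n2: DF={n1,n8}
  n3: DF={n7}
  n4: DF={n7}
  n5: DF={n7}
  n6: DF={n7}
  n7: DF={n8}
  n8: DF=∅

φ for k: defs {n0,n1,n2}
  DF⁺ = {n1,n8}

Answer: ["n1", "n8"]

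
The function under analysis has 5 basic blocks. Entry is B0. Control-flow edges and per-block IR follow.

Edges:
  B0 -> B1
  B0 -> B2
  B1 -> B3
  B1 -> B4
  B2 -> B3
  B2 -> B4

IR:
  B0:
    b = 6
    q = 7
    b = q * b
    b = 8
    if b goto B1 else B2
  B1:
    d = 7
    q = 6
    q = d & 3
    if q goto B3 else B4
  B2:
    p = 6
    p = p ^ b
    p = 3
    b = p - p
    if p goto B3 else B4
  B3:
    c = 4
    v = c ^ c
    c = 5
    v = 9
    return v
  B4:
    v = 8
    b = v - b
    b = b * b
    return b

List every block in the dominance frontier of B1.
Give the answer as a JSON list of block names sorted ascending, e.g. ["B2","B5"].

Answer: ["B3", "B4"]

Derivation:
idom tree: B1←B0 B2←B0 B3←B0 B4←B0
Dom at joins:
  B3: preds {B1,B2}: {B0,B1} ∩ {B0,B2} = {B0}; idom=B0
  B4: preds {B1,B2}: {B0,B1} ∩ {B0,B2} = {B0}; idom=B0

DF derivation:
  join B3 pred B1: B1 stop@B0
  join B3 pred B2: B2 stop@B0
  join B4 pred B1: B1 stop@B0
  join B4 pred B2: B2 stop@B0
  B0: DF=∅
  B1: DF={B3,B4}
  B2: DF={B3,B4}
  B3: DF=∅
  B4: DF=∅

DF(B1) = ["B3", "B4"]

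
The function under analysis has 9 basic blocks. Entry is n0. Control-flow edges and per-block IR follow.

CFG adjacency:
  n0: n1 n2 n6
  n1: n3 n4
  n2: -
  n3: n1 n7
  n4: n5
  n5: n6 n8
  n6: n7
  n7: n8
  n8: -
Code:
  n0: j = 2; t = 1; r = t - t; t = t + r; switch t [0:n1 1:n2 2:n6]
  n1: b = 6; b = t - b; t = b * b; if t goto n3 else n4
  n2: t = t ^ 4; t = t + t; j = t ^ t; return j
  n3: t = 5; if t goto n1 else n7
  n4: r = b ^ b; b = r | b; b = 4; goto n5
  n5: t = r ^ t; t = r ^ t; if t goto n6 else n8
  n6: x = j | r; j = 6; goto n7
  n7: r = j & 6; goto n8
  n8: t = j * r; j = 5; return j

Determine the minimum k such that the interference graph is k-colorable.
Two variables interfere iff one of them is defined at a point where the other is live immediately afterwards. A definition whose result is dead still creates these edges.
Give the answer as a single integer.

Per-block:
  n0 def {j,r,t} use ∅
  n1 def {b,t} use {t}
  n2 def {j,t} use {t}
  n3 def {t} use ∅
  n4 def {b,r} use {b}
  n5 def {t} use {r,t}
  n6 def {j,x} use {j,r}
  n7 def {r} use {j}
  n8 def {j,t} use {j,r}

Backward fixpoint:
  live n0: ∅→{j,r,t}
  live n1: {j,t}→{b,j,t}
  live n2: {t}→∅
  live n3: {j}→{j,t}
  live n4: {b,j,t}→{j,r,t}
  live n5: {j,r,t}→{j,r}
  live n6: {j,r}→{j}
  live n7: {j}→{j,r}
  live n8: {j,r}→∅

Interfere edges:
  b: {j,r,t}
  j: {b,r,t}
  r: {b,j,t}
  t: {b,j,r}
  x: ∅

Registers:
  {b,j,r,t} pairwise interfere (4-clique) ⇒ χ ≥ 4
  4-colouring: r0={b,x}  r1={j}  r2={r}  r3={t}
  χ = 4

Answer: 4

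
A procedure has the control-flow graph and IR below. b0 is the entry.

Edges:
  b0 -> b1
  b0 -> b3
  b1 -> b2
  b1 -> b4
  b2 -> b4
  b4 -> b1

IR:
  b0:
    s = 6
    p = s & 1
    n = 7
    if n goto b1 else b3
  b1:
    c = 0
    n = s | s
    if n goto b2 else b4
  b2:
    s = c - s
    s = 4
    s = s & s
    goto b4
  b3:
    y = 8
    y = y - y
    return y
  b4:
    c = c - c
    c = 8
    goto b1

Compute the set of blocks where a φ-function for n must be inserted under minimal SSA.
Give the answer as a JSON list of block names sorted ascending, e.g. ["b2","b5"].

idom tree: b1←b0 b2←b1 b3←b0 b4←b1
Join-block Dom:
  b1: preds {b0,b4}: {b0} ∩ {b0,b1,b4} = {b0}; idom=b0
  b4: preds {b1,b2}: {b0,b1} ∩ {b0,b1,b2} = {b0,b1}; idom=b1

Frontier:
  b1←b0: walk · to b0
  b1←b4: walk b4→b1 to b0
  b4←b1: walk · to b1
  b4←b2: walk b2 to b1
  b0 → ∅
  b1 → {b1}
  b2 → {b4}
  b3 → ∅
  b4 → {b1}

φ for n: defs {b0,b1}
  DF⁺ = {b1}

Answer: ["b1"]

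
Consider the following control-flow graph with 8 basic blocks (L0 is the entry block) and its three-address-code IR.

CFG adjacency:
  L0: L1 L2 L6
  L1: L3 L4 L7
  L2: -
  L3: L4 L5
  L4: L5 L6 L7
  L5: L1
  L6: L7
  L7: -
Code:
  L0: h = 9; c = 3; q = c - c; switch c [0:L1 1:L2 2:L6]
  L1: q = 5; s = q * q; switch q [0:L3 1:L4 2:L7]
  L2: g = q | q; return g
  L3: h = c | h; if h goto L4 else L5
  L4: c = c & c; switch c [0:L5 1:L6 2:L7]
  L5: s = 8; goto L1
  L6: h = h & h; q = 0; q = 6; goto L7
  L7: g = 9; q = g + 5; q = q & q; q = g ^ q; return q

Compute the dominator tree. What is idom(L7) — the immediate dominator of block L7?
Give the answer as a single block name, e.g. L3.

idom tree: L1←L0 L2←L0 L3←L1 L4←L1 L5←L1 L6←L0 L7←L0
Join-block Dom:
  L1: preds {L0,L5}: {L0} ∩ {L0,L1,L5} = {L0}; idom=L0
  L4: preds {L1,L3}: {L0,L1} ∩ {L0,L1,L3} = {L0,L1}; idom=L1
  L5: preds {L3,L4}: {L0,L1,L3} ∩ {L0,L1,L4} = {L0,L1}; idom=L1
  L6: preds {L0,L4}: {L0} ∩ {L0,L1,L4} = {L0}; idom=L0
  L7: preds {L1,L4,L6}: {L0,L1} ∩ {L0,L1,L4} ∩ {L0,L6} = {L0}; idom=L0

idom(L7) = L0

Answer: L0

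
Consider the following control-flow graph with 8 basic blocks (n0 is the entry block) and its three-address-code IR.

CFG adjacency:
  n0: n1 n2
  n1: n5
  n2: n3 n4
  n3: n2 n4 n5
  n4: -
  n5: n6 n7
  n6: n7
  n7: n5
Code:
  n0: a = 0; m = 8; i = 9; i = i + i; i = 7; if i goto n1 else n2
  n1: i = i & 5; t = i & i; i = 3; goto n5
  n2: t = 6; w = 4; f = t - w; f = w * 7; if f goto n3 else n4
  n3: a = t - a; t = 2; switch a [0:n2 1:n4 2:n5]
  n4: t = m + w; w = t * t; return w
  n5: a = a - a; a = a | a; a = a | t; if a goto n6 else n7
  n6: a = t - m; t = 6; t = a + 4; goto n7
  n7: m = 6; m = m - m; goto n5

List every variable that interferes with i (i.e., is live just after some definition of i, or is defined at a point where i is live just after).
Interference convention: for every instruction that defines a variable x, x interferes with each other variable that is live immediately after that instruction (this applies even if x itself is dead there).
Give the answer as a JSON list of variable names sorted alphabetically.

Block summaries:
  n0: {a,i,m} / ∅
  n1: {i,t} / {i}
  n2: {f,t,w} / ∅
  n3: {a,t} / {a,t}
  n4: {t,w} / {m,w}
  n5: {a} / {a,t}
  n6: {a,t} / {m,t}
  n7: {m} / ∅

Live sets:
  n0: in=∅ out={a,i,m}
  n1: in={a,i,m} out={a,m,t}
  n2: in={a,m} out={a,m,t,w}
  n3: in={a,m,t,w} out={a,m,t,w}
  n4: in={m,w} out=∅
  n5: in={a,m,t} out={a,m,t}
  n6: in={m,t} out={a,t}
  n7: in={a,t} out={a,m,t}

Interference:
  a: {f,i,m,t,w}
  f: {a,m,t,w}
  i: {a,m,t}
  m: {a,f,i,t,w}
  t: {a,f,i,m,w}
  w: {a,f,m,t}

N(i) = ["a", "m", "t"]

Answer: ["a", "m", "t"]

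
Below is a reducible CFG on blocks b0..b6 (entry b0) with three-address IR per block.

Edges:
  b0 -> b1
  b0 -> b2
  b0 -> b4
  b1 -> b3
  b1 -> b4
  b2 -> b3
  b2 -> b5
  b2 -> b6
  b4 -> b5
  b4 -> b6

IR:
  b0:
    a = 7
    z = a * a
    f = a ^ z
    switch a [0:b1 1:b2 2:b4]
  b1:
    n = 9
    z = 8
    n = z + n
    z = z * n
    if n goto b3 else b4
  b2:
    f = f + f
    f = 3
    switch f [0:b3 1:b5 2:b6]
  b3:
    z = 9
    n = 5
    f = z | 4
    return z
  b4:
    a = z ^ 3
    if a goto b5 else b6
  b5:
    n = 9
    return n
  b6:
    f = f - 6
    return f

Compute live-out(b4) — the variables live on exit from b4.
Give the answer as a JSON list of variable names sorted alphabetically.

Answer: ["f"]

Derivation:
Per-block:
  b0: def={a,f,z} ue=∅
  b1: def={n,z} ue=∅
  b2: def={f} ue={f}
  b3: def={f,n,z} ue=∅
  b4: def={a} ue={z}
  b5: def={n} ue=∅
  b6: def={f} ue={f}

Live sets:
  live b0: ∅→{f,z}
  live b1: {f}→{f,z}
  live b2: {f}→{f}
  live b3: ∅→∅
  live b4: {f,z}→{f}
  live b5: ∅→∅
  live b6: {f}→∅

live-out(b4) = ["f"]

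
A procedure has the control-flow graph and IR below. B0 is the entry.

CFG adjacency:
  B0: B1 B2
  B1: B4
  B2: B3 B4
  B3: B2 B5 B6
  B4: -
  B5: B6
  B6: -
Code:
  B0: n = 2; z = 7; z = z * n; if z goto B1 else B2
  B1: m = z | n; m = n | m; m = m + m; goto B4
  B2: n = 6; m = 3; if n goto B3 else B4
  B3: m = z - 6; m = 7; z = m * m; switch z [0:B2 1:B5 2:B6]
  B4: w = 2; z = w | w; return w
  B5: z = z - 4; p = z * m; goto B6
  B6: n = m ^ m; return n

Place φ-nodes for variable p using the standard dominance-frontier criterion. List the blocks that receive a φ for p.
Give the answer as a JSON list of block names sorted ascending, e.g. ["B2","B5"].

idom tree: B1←B0 B2←B0 B3←B2 B4←B0 B5←B3 B6←B3
Join-block Dom:
  B2: preds {B0,B3}: {B0} ∩ {B0,B2,B3} = {B0}; idom=B0
  B4: preds {B1,B2}: {B0,B1} ∩ {B0,B2} = {B0}; idom=B0
  B6: preds {B3,B5}: {B0,B2,B3} ∩ {B0,B2,B3,B5} = {B0,B2,B3}; idom=B3

DF derivation:
  B2←B0: walk · to B0
  B2←B3: walk B3→B2 to B0
  B4←B1: walk B1 to B0
  B4←B2: walk B2 to B0
  B6←B3: walk · to B3
  B6←B5: walk B5 to B3
  B0 → ∅
  B1 → {B4}
  B2 → {B2,B4}
  B3 → {B2}
  B4 → ∅
  B5 → {B6}
  B6 → ∅

φ for p: defs {B5}
  DF⁺ = {B6}

Answer: ["B6"]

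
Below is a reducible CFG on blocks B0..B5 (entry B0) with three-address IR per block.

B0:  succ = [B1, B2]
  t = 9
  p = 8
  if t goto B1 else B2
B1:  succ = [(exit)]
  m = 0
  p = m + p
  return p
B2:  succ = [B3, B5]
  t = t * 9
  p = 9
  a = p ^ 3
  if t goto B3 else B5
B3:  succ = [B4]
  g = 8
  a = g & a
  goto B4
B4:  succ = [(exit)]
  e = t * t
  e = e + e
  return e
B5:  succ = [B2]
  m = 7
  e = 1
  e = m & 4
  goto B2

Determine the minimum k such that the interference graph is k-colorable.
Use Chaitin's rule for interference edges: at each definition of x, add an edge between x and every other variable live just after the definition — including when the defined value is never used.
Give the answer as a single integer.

Answer: 3

Analysis:
def/use:
  B0: {p,t} / ∅
  B1: {m,p} / {p}
  B2: {a,p,t} / {t}
  B3: {a,g} / {a}
  B4: {e} / {t}
  B5: {e,m} / ∅

Backward fixpoint:
  live B0: ∅→{p,t}
  live B1: {p}→∅
  live B2: {t}→{a,t}
  live B3: {a,t}→{t}
  live B4: {t}→∅
  live B5: {t}→{t}

Conflict graph:
  a — {g,t}
  e — {m,t}
  g — {a,t}
  m — {e,p,t}
  p — {m,t}
  t — {a,e,g,m,p}

Colouring:
  lower bound: {a,g,t} mutually conflict ⇒ χ ≥ 3
  assign a→r1 e→r2 g→r2 m→r1 p→r2 t→r0 — no edge inside a register ⇒ χ ≤ 3
  χ = 3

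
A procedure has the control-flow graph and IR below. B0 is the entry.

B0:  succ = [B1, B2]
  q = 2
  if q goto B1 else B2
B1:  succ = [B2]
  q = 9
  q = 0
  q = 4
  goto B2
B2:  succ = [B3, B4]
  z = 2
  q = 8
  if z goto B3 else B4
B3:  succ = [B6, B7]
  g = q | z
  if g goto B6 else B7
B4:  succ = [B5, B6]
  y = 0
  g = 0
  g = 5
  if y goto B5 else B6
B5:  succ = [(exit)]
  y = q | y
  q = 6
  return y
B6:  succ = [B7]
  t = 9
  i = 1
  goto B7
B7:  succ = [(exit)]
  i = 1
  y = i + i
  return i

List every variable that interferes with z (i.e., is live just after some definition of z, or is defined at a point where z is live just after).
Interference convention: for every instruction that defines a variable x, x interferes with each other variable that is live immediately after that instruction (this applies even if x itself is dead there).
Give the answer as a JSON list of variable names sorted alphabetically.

Answer: ["q"]

Derivation:
Block summaries:
  B0: {q} / ∅
  B1: {q} / ∅
  B2: {q,z} / ∅
  B3: {g} / {q,z}
  B4: {g,y} / ∅
  B5: {q,y} / {q,y}
  B6: {i,t} / ∅
  B7: {i,y} / ∅

Liveness:
  live B0: ∅→∅
  live B1: ∅→∅
  live B2: ∅→{q,z}
  live B3: {q,z}→∅
  live B4: {q}→{q,y}
  live B5: {q,y}→∅
  live B6: ∅→∅
  live B7: ∅→∅

Conflict graph:
  g↔{q,y}
  i↔{y}
  q↔{g,y,z}
  t↔∅
  y↔{g,i,q}
  z↔{q}

N(z) = ["q"]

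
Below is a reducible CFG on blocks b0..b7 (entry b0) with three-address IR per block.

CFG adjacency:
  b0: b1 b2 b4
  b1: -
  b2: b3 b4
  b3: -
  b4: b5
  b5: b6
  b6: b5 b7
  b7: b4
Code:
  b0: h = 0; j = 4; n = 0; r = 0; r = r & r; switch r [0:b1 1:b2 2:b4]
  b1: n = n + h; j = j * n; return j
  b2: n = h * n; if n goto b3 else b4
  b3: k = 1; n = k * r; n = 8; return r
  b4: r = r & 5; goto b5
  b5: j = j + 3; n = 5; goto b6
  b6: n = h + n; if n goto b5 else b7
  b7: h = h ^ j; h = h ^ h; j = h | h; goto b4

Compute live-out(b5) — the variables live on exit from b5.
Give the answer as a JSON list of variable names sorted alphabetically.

Answer: ["h", "j", "n", "r"]

Derivation:
def/use:
  b0: def={h,j,n,r} ue=∅
  b1: def={j,n} ue={h,j,n}
  b2: def={n} ue={h,n}
  b3: def={k,n} ue={r}
  b4: def={r} ue={r}
  b5: def={j,n} ue={j}
  b6: def={n} ue={h,n}
  b7: def={h,j} ue={h,j}

Liveness:
  live b0: ∅→{h,j,n,r}
  live b1: {h,j,n}→∅
  live b2: {h,j,n,r}→{h,j,r}
  live b3: {r}→∅
  live b4: {h,j,r}→{h,j,r}
  live b5: {h,j,r}→{h,j,n,r}
  live b6: {h,j,n,r}→{h,j,r}
  live b7: {h,j,r}→{h,j,r}

live-out(b5) = ["h", "j", "n", "r"]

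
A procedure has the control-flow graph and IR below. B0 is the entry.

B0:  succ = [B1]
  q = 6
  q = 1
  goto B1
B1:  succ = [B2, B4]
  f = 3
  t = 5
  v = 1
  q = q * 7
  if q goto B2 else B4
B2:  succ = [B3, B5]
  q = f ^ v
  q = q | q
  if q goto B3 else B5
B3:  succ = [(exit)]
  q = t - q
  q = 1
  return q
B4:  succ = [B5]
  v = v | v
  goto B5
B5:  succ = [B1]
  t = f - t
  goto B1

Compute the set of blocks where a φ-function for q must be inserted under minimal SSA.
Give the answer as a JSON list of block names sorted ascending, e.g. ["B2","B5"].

Answer: ["B1", "B5"]

Analysis:
idom tree: B1←B0 B2←B1 B3←B2 B4←B1 B5←B1
Dom at joins:
  B1: preds {B0,B5}: {B0} ∩ {B0,B1,B5} = {B0}; idom=B0
  B5: preds {B2,B4}: {B0,B1,B2} ∩ {B0,B1,B4} = {B0,B1}; idom=B1

Frontier:
  join B1 pred B0: · stop@B0
  join B1 pred B5: B5→B1 stop@B0
  join B5 pred B2: B2 stop@B1
  join B5 pred B4: B4 stop@B1
  B0: DF=∅
  B1: DF={B1}
  B2: DF={B5}
  B3: DF=∅
  B4: DF={B5}
  B5: DF={B1}

φ for q: defs {B0,B1,B2,B3}
  DF⁺ = {B1,B5}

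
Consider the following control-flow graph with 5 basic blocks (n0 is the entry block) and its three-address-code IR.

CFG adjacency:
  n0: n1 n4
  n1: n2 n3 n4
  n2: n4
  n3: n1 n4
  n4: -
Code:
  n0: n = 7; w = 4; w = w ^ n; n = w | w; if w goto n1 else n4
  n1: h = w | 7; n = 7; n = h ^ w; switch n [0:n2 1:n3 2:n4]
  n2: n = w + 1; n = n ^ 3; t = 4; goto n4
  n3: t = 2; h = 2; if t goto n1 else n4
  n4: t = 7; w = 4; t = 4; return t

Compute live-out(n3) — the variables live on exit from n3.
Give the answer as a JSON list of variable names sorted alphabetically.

Block summaries:
  n0: def={n,w} ue=∅
  n1: def={h,n} ue={w}
  n2: def={n,t} ue={w}
  n3: def={h,t} ue=∅
  n4: def={t,w} ue=∅

Liveness:
  n0 li=∅ lo={w}
  n1 li={w} lo={w}
  n2 li={w} lo=∅
  n3 li={w} lo={w}
  n4 li=∅ lo=∅

live-out(n3) = ["w"]

Answer: ["w"]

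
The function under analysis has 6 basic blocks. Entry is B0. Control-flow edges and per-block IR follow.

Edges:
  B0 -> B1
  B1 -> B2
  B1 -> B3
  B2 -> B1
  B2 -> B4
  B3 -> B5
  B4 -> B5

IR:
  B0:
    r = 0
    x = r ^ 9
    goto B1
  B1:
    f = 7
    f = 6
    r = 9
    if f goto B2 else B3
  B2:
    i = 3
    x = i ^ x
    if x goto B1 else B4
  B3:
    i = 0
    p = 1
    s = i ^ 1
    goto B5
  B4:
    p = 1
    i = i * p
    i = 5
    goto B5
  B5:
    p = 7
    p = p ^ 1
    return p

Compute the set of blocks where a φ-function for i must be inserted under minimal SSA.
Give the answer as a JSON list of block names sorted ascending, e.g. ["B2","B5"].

Answer: ["B1", "B5"]

Derivation:
idom tree: B1←B0 B2←B1 B3←B1 B4←B2 B5←B1
Dom∩ at merges:
  B1: preds {B0,B2}: {B0} ∩ {B0,B1,B2} = {B0}; idom=B0
  B5: preds {B3,B4}: {B0,B1,B3} ∩ {B0,B1,B2,B4} = {B0,B1}; idom=B1

DF derivation:
  B1←B0: walk · to B0
  B1←B2: walk B2→B1 to B0
  B5←B3: walk B3 to B1
  B5←B4: walk B4→B2 to B1
  B0: DF=∅
  B1: DF={B1}
  B2: DF={B1,B5}
  B3: DF={B5}
  B4: DF={B5}
  B5: DF=∅

φ for i: defs {B2,B3,B4}
  DF⁺ = {B1,B5}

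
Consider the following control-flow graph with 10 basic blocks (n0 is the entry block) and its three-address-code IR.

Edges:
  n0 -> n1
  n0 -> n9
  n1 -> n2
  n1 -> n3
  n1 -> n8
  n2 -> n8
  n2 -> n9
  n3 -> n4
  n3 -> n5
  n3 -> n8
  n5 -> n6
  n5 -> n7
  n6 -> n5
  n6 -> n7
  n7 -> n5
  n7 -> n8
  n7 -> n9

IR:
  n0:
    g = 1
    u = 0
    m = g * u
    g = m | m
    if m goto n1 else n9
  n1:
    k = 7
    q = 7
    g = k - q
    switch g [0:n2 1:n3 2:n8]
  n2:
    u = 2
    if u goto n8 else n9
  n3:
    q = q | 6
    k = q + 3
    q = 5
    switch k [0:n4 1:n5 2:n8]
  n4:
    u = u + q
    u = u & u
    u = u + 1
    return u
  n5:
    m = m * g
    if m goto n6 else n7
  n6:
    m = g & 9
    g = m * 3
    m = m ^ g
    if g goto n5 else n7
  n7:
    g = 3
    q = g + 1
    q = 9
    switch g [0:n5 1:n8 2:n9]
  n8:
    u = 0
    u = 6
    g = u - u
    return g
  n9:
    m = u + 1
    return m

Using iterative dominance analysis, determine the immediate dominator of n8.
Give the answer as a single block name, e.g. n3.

idom tree: n1←n0 n2←n1 n3←n1 n4←n3 n5←n3 n6←n5 n7←n5 n8←n1 n9←n0
Join-block Dom:
  n5: preds {n3,n6,n7}: {n0,n1,n3} ∩ {n0,n1,n3,n5,n6} ∩ {n0,n1,n3,n5,n7} = {n0,n1,n3}; idom=n3
  n7: preds {n5,n6}: {n0,n1,n3,n5} ∩ {n0,n1,n3,n5,n6} = {n0,n1,n3,n5}; idom=n5
  n8: preds {n1,n2,n3,n7}: {n0,n1} ∩ {n0,n1,n2} ∩ {n0,n1,n3} ∩ {n0,n1,n3,n5,n7} = {n0,n1}; idom=n1
  n9: preds {n0,n2,n7}: {n0} ∩ {n0,n1,n2} ∩ {n0,n1,n3,n5,n7} = {n0}; idom=n0

idom(n8) = n1

Answer: n1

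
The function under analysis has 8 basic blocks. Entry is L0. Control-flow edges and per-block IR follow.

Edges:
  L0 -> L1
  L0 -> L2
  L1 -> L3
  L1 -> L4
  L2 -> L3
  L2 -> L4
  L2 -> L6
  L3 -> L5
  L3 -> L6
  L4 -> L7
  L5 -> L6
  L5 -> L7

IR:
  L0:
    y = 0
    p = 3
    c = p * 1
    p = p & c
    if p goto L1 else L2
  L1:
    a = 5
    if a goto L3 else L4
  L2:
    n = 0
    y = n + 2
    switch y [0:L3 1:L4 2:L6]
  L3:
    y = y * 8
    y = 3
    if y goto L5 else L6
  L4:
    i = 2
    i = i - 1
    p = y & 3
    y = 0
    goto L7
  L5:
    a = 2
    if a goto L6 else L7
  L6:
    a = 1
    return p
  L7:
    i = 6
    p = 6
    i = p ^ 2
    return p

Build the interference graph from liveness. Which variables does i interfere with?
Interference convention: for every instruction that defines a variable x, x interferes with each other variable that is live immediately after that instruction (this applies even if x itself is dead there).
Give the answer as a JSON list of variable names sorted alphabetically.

Answer: ["p", "y"]

Derivation:
Block summaries:
  L0: {c,p,y} / ∅
  L1: {a} / ∅
  L2: {n,y} / ∅
  L3: {y} / {y}
  L4: {i,p,y} / {y}
  L5: {a} / ∅
  L6: {a} / {p}
  L7: {i,p} / ∅

Live sets:
  L0: in=∅ out={p,y}
  L1: in={p,y} out={p,y}
  L2: in={p} out={p,y}
  L3: in={p,y} out={p}
  L4: in={y} out=∅
  L5: in={p} out={p}
  L6: in={p} out=∅
  L7: in=∅ out=∅

Conflict graph:
  a — {p,y}
  c — {p,y}
  i — {p,y}
  n — {p}
  p — {a,c,i,n,y}
  y — {a,c,i,p}

N(i) = ["p", "y"]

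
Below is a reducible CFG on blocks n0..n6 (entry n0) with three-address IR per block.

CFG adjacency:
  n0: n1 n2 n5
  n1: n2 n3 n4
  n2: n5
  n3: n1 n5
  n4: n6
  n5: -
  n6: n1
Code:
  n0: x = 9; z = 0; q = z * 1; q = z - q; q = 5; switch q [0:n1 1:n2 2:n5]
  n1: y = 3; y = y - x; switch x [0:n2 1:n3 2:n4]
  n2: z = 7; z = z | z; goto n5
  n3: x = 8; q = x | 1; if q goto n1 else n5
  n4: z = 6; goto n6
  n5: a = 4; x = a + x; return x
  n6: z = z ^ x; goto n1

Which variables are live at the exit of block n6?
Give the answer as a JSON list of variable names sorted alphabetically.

Answer: ["x"]

Derivation:
def/use:
  n0: {q,x,z} / ∅
  n1: {y} / {x}
  n2: {z} / ∅
  n3: {q,x} / ∅
  n4: {z} / ∅
  n5: {a,x} / {x}
  n6: {z} / {x,z}

Live sets:
  live n0: ∅→{x}
  live n1: {x}→{x}
  live n2: {x}→{x}
  live n3: ∅→{x}
  live n4: {x}→{x,z}
  live n5: {x}→∅
  live n6: {x,z}→{x}

live-out(n6) = ["x"]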